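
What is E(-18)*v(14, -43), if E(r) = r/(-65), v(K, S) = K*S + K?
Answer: -10584/65 ≈ -162.83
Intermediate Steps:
v(K, S) = K + K*S
E(r) = -r/65 (E(r) = r*(-1/65) = -r/65)
E(-18)*v(14, -43) = (-1/65*(-18))*(14*(1 - 43)) = 18*(14*(-42))/65 = (18/65)*(-588) = -10584/65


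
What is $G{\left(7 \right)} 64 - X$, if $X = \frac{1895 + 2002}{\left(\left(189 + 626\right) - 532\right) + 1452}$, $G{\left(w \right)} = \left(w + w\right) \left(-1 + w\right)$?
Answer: $\frac{9323463}{1735} \approx 5373.8$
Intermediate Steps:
$G{\left(w \right)} = 2 w \left(-1 + w\right)$
$X = \frac{3897}{1735}$ ($X = \frac{3897}{\left(815 - 532\right) + 1452} = \frac{3897}{283 + 1452} = \frac{3897}{1735} \approx 2.2461$)
$G{\left(7 \right)} 64 - X = 2 \cdot 7 \left(-1 + 7\right) 64 - \frac{3897}{1735} = 2 \cdot 7 \cdot 6 \cdot 64 - \frac{3897}{1735} = 84 \cdot 64 - \frac{3897}{1735} = 5376 - \frac{3897}{1735} = \frac{9323463}{1735}$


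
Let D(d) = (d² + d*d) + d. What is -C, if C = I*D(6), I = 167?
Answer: -13026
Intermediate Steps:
D(d) = d + 2*d² (D(d) = (d² + d²) + d = 2*d² + d = d + 2*d²)
C = 13026 (C = 167*(6*(1 + 2*6)) = 167*(6*(1 + 12)) = 167*(6*13) = 167*78 = 13026)
-C = -1*13026 = -13026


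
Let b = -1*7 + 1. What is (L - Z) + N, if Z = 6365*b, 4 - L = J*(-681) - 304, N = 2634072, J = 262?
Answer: 2850992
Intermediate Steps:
b = -6 (b = -7 + 1 = -6)
L = 178730 (L = 4 - (262*(-681) - 304) = 4 - (-178422 - 304) = 4 - 1*(-178726) = 4 + 178726 = 178730)
Z = -38190 (Z = 6365*(-6) = -38190)
(L - Z) + N = (178730 - 1*(-38190)) + 2634072 = (178730 + 38190) + 2634072 = 216920 + 2634072 = 2850992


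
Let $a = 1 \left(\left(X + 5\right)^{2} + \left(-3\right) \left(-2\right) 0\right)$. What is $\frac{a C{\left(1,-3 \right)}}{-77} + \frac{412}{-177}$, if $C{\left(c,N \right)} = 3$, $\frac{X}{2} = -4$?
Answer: $- \frac{36503}{13629} \approx -2.6783$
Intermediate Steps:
$X = -8$ ($X = 2 \left(-4\right) = -8$)
$a = 9$ ($a = 1 \left(\left(-8 + 5\right)^{2} + \left(-3\right) \left(-2\right) 0\right) = 1 \left(\left(-3\right)^{2} + 6 \cdot 0\right) = 1 \left(9 + 0\right) = 1 \cdot 9 = 9$)
$\frac{a C{\left(1,-3 \right)}}{-77} + \frac{412}{-177} = \frac{9 \cdot 3}{-77} + \frac{412}{-177} = 27 \left(- \frac{1}{77}\right) + 412 \left(- \frac{1}{177}\right) = - \frac{27}{77} - \frac{412}{177} = - \frac{36503}{13629}$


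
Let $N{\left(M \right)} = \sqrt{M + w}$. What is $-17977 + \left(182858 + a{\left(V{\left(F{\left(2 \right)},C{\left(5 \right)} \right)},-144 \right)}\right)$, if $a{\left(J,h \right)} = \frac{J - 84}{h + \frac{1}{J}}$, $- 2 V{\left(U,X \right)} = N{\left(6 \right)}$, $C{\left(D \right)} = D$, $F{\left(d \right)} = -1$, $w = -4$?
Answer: $\frac{3418654749}{20734} - \frac{6 \sqrt{2}}{10367} \approx 1.6488 \cdot 10^{5}$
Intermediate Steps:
$N{\left(M \right)} = \sqrt{-4 + M}$ ($N{\left(M \right)} = \sqrt{M - 4} = \sqrt{-4 + M}$)
$V{\left(U,X \right)} = - \frac{\sqrt{2}}{2}$ ($V{\left(U,X \right)} = - \frac{\sqrt{-4 + 6}}{2} = - \frac{\sqrt{2}}{2}$)
$a{\left(J,h \right)} = \frac{-84 + J}{h + \frac{1}{J}}$
$-17977 + \left(182858 + a{\left(V{\left(F{\left(2 \right)},C{\left(5 \right)} \right)},-144 \right)}\right) = -17977 + \left(182858 + \frac{- \frac{\sqrt{2}}{2} \left(-84 - \frac{\sqrt{2}}{2}\right)}{1 + - \frac{\sqrt{2}}{2} \left(-144\right)}\right) = -17977 + \left(182858 + \frac{- \frac{\sqrt{2}}{2} \left(-84 - \frac{\sqrt{2}}{2}\right)}{1 + 72 \sqrt{2}}\right) = -17977 + \left(182858 - \frac{\sqrt{2} \left(-84 - \frac{\sqrt{2}}{2}\right)}{2 \left(1 + 72 \sqrt{2}\right)}\right) = 164881 - \frac{\sqrt{2} \left(-84 - \frac{\sqrt{2}}{2}\right)}{2 \left(1 + 72 \sqrt{2}\right)}$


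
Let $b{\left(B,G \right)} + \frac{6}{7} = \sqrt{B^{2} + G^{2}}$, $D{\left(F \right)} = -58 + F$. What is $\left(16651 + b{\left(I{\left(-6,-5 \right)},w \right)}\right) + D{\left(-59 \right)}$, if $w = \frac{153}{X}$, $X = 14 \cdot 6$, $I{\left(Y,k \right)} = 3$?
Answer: $\frac{115732}{7} + \frac{3 \sqrt{1073}}{28} \approx 16537.0$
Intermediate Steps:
$X = 84$
$w = \frac{51}{28}$ ($w = \frac{153}{84} = 153 \cdot \frac{1}{84} = \frac{51}{28} \approx 1.8214$)
$b{\left(B,G \right)} = - \frac{6}{7} + \sqrt{B^{2} + G^{2}}$
$\left(16651 + b{\left(I{\left(-6,-5 \right)},w \right)}\right) + D{\left(-59 \right)} = \left(16651 - \left(\frac{6}{7} - \sqrt{3^{2} + \left(\frac{51}{28}\right)^{2}}\right)\right) - 117 = \left(16651 - \left(\frac{6}{7} - \sqrt{9 + \frac{2601}{784}}\right)\right) - 117 = \left(16651 - \left(\frac{6}{7} - \sqrt{\frac{9657}{784}}\right)\right) - 117 = \left(16651 - \left(\frac{6}{7} - \frac{3 \sqrt{1073}}{28}\right)\right) - 117 = \left(\frac{116551}{7} + \frac{3 \sqrt{1073}}{28}\right) - 117 = \frac{115732}{7} + \frac{3 \sqrt{1073}}{28}$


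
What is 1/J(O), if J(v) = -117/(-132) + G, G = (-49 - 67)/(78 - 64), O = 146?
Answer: -308/2279 ≈ -0.13515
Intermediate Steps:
G = -58/7 (G = -116/14 = -116*1/14 = -58/7 ≈ -8.2857)
J(v) = -2279/308 (J(v) = -117/(-132) - 58/7 = -117*(-1/132) - 58/7 = 39/44 - 58/7 = -2279/308)
1/J(O) = 1/(-2279/308) = -308/2279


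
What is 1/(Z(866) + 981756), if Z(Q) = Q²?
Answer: 1/1731712 ≈ 5.7746e-7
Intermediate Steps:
1/(Z(866) + 981756) = 1/(866² + 981756) = 1/(749956 + 981756) = 1/1731712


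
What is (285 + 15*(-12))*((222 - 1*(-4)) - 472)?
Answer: -25830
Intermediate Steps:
(285 + 15*(-12))*((222 - 1*(-4)) - 472) = (285 - 180)*((222 + 4) - 472) = 105*(226 - 472) = 105*(-246) = -25830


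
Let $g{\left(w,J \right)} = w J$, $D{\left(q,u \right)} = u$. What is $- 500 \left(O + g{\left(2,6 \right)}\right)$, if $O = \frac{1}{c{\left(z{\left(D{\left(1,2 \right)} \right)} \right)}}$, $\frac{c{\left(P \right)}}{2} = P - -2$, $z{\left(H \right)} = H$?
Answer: $- \frac{12125}{2} \approx -6062.5$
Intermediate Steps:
$c{\left(P \right)} = 4 + 2 P$ ($c{\left(P \right)} = 2 \left(P - -2\right) = 2 \left(P + 2\right) = 2 \left(2 + P\right) = 4 + 2 P$)
$O = \frac{1}{8}$ ($O = \frac{1}{4 + 2 \cdot 2} = \frac{1}{4 + 4} = \frac{1}{8} \approx 0.125$)
$g{\left(w,J \right)} = J w$
$- 500 \left(O + g{\left(2,6 \right)}\right) = - 500 \left(\frac{1}{8} + 6 \cdot 2\right) = - 500 \left(\frac{1}{8} + 12\right) = \left(-500\right) \frac{97}{8} = - \frac{12125}{2}$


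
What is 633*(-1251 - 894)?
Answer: -1357785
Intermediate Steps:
633*(-1251 - 894) = 633*(-2145) = -1357785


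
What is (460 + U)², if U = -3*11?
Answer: 182329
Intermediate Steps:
U = -33
(460 + U)² = (460 - 33)² = 427² = 182329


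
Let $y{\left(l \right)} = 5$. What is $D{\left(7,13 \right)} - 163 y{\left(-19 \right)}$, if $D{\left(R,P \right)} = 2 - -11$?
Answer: $-802$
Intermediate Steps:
$D{\left(R,P \right)} = 13$ ($D{\left(R,P \right)} = 2 + 11 = 13$)
$D{\left(7,13 \right)} - 163 y{\left(-19 \right)} = 13 - 815 = -802$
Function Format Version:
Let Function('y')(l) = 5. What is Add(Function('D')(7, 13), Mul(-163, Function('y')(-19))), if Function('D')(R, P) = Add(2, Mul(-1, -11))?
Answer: -802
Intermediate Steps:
Function('D')(R, P) = 13 (Function('D')(R, P) = Add(2, 11) = 13)
Add(Function('D')(7, 13), Mul(-163, Function('y')(-19))) = Add(13, Mul(-163, 5)) = Add(13, -815) = -802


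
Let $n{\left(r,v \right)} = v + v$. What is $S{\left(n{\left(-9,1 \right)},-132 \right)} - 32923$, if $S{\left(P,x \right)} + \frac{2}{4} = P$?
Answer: $- \frac{65843}{2} \approx -32922.0$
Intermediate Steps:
$n{\left(r,v \right)} = 2 v$
$S{\left(P,x \right)} = - \frac{1}{2} + P$
$S{\left(n{\left(-9,1 \right)},-132 \right)} - 32923 = \left(- \frac{1}{2} + 2 \cdot 1\right) - 32923 = \left(- \frac{1}{2} + 2\right) - 32923 = \frac{3}{2} - 32923 = - \frac{65843}{2}$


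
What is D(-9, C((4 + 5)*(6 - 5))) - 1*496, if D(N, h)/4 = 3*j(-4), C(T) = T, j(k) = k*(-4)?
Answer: -304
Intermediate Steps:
j(k) = -4*k
D(N, h) = 192 (D(N, h) = 4*(3*(-4*(-4))) = 4*(3*16) = 4*48 = 192)
D(-9, C((4 + 5)*(6 - 5))) - 1*496 = 192 - 1*496 = 192 - 496 = -304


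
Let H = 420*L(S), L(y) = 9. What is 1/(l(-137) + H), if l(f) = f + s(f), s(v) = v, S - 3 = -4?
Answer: 1/3506 ≈ 0.00028523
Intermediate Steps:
S = -1 (S = 3 - 4 = -1)
l(f) = 2*f (l(f) = f + f = 2*f)
H = 3780 (H = 420*9 = 3780)
1/(l(-137) + H) = 1/(2*(-137) + 3780) = 1/(-274 + 3780) = 1/3506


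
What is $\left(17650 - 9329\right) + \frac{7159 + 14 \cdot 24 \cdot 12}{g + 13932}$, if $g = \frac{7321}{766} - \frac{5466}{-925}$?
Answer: $\frac{82240024502451}{9882477481} \approx 8321.8$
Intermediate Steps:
$g = \frac{10958881}{708550}$ ($g = 7321 \cdot \frac{1}{766} - - \frac{5466}{925} = \frac{7321}{766} + \frac{5466}{925} = \frac{10958881}{708550} \approx 15.467$)
$\left(17650 - 9329\right) + \frac{7159 + 14 \cdot 24 \cdot 12}{g + 13932} = \left(17650 - 9329\right) + \frac{7159 + 14 \cdot 24 \cdot 12}{\frac{10958881}{708550} + 13932} = 8321 + \frac{7159 + 336 \cdot 12}{\frac{9882477481}{708550}} = 8321 + \left(7159 + 4032\right) \frac{708550}{9882477481} = 8321 + 11191 \cdot \frac{708550}{9882477481} = 8321 + \frac{7929383050}{9882477481} = \frac{82240024502451}{9882477481}$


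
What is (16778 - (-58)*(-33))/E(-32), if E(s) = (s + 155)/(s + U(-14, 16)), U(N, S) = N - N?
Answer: -475648/123 ≈ -3867.1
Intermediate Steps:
U(N, S) = 0
E(s) = (155 + s)/s (E(s) = (s + 155)/(s + 0) = (155 + s)/s)
(16778 - (-58)*(-33))/E(-32) = (16778 - (-58)*(-33))/(((155 - 32)/(-32))) = (16778 - 1*1914)/((-1/32*123)) = (16778 - 1914)/(-123/32) = 14864*(-32/123) = -475648/123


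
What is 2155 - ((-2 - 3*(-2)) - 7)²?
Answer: 2146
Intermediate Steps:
2155 - ((-2 - 3*(-2)) - 7)² = 2155 - ((-2 + 6) - 7)² = 2155 - (4 - 7)² = 2155 - 1*(-3)² = 2155 - 1*9 = 2155 - 9 = 2146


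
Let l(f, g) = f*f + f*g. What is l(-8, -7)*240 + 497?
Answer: 29297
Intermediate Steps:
l(f, g) = f² + f*g
l(-8, -7)*240 + 497 = -8*(-8 - 7)*240 + 497 = -8*(-15)*240 + 497 = 120*240 + 497 = 28800 + 497 = 29297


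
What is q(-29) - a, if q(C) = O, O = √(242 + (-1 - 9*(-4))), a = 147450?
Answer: -147450 + √277 ≈ -1.4743e+5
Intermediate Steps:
O = √277 (O = √(242 + (-1 + 36)) = √(242 + 35) = √277 ≈ 16.643)
q(C) = √277
q(-29) - a = √277 - 1*147450 = √277 - 147450 = -147450 + √277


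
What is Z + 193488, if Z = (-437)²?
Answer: 384457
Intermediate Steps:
Z = 190969
Z + 193488 = 190969 + 193488 = 384457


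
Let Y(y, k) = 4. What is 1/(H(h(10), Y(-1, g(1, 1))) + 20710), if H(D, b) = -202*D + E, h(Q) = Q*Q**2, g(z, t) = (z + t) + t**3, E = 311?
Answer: -1/180979 ≈ -5.5255e-6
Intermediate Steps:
g(z, t) = t + z + t**3 (g(z, t) = (t + z) + t**3 = t + z + t**3)
h(Q) = Q**3
H(D, b) = 311 - 202*D (H(D, b) = -202*D + 311 = 311 - 202*D)
1/(H(h(10), Y(-1, g(1, 1))) + 20710) = 1/((311 - 202*10**3) + 20710) = 1/((311 - 202*1000) + 20710) = 1/((311 - 202000) + 20710) = 1/(-201689 + 20710) = 1/(-180979) = -1/180979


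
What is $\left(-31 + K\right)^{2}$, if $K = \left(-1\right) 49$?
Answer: $6400$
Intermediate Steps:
$K = -49$
$\left(-31 + K\right)^{2} = \left(-31 - 49\right)^{2} = \left(-80\right)^{2} = 6400$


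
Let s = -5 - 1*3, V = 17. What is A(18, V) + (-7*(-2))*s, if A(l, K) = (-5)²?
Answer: -87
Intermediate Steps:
A(l, K) = 25
s = -8 (s = -5 - 3 = -8)
A(18, V) + (-7*(-2))*s = 25 - 7*(-2)*(-8) = 25 + 14*(-8) = 25 - 112 = -87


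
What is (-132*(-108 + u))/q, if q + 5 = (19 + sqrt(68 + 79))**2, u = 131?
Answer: -1527108/40741 + 807576*sqrt(3)/40741 ≈ -3.1503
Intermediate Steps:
q = -5 + (19 + 7*sqrt(3))**2 (q = -5 + (19 + sqrt(68 + 79))**2 = -5 + (19 + sqrt(147))**2 = -5 + (19 + 7*sqrt(3))**2 ≈ 963.73)
(-132*(-108 + u))/q = (-132*(-108 + 131))/(503 + 266*sqrt(3)) = (-132*23)/(503 + 266*sqrt(3)) = -3036/(503 + 266*sqrt(3))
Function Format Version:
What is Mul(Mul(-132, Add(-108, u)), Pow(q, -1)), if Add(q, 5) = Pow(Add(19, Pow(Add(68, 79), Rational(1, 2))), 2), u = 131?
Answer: Add(Rational(-1527108, 40741), Mul(Rational(807576, 40741), Pow(3, Rational(1, 2)))) ≈ -3.1503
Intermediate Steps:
q = Add(-5, Pow(Add(19, Mul(7, Pow(3, Rational(1, 2)))), 2)) (q = Add(-5, Pow(Add(19, Pow(Add(68, 79), Rational(1, 2))), 2)) = Add(-5, Pow(Add(19, Pow(147, Rational(1, 2))), 2)) = Add(-5, Pow(Add(19, Mul(7, Pow(3, Rational(1, 2)))), 2)) ≈ 963.73)
Mul(Mul(-132, Add(-108, u)), Pow(q, -1)) = Mul(Mul(-132, Add(-108, 131)), Pow(Add(503, Mul(266, Pow(3, Rational(1, 2)))), -1)) = Mul(Mul(-132, 23), Pow(Add(503, Mul(266, Pow(3, Rational(1, 2)))), -1)) = Mul(-3036, Pow(Add(503, Mul(266, Pow(3, Rational(1, 2)))), -1))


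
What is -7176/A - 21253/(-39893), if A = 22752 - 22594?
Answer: -141457097/3151547 ≈ -44.885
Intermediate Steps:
A = 158
-7176/A - 21253/(-39893) = -7176/158 - 21253/(-39893) = -7176*1/158 - 21253*(-1/39893) = -3588/79 + 21253/39893 = -141457097/3151547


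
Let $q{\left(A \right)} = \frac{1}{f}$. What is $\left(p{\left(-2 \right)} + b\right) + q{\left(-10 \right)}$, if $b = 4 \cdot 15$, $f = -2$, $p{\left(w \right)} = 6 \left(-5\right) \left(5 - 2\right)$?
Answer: $- \frac{61}{2} \approx -30.5$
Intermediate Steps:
$p{\left(w \right)} = -90$ ($p{\left(w \right)} = - 30 \left(5 - 2\right) = \left(-30\right) 3 = -90$)
$b = 60$
$q{\left(A \right)} = - \frac{1}{2}$ ($q{\left(A \right)} = \frac{1}{-2} = - \frac{1}{2}$)
$\left(p{\left(-2 \right)} + b\right) + q{\left(-10 \right)} = \left(-90 + 60\right) - \frac{1}{2} = -30 - \frac{1}{2} = - \frac{61}{2}$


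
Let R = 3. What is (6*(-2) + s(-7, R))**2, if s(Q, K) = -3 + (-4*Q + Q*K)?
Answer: 64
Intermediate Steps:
s(Q, K) = -3 - 4*Q + K*Q (s(Q, K) = -3 + (-4*Q + K*Q) = -3 - 4*Q + K*Q)
(6*(-2) + s(-7, R))**2 = (6*(-2) + (-3 - 4*(-7) + 3*(-7)))**2 = (-12 + (-3 + 28 - 21))**2 = (-12 + 4)**2 = (-8)**2 = 64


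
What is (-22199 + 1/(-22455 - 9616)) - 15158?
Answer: -1198076348/32071 ≈ -37357.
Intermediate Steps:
(-22199 + 1/(-22455 - 9616)) - 15158 = (-22199 + 1/(-32071)) - 15158 = (-22199 - 1/32071) - 15158 = -711944130/32071 - 15158 = -1198076348/32071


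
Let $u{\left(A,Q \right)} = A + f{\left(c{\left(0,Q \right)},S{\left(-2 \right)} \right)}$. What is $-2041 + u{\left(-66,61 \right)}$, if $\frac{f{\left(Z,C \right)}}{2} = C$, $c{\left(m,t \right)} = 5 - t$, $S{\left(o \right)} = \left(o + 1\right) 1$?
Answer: $-2109$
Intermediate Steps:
$S{\left(o \right)} = 1 + o$ ($S{\left(o \right)} = \left(1 + o\right) 1 = 1 + o$)
$f{\left(Z,C \right)} = 2 C$
$u{\left(A,Q \right)} = -2 + A$ ($u{\left(A,Q \right)} = A + 2 \left(1 - 2\right) = A + 2 \left(-1\right) = A - 2 = -2 + A$)
$-2041 + u{\left(-66,61 \right)} = -2041 - 68 = -2109$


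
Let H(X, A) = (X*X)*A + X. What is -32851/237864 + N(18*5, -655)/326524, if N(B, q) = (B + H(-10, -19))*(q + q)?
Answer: 12645197929/1765188744 ≈ 7.1637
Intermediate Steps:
H(X, A) = X + A*X² (H(X, A) = X²*A + X = A*X² + X = X + A*X²)
N(B, q) = 2*q*(-1910 + B) (N(B, q) = (B - 10*(1 - 19*(-10)))*(q + q) = (B - 10*(1 + 190))*(2*q) = (B - 10*191)*(2*q) = (B - 1910)*(2*q) = (-1910 + B)*(2*q) = 2*q*(-1910 + B))
-32851/237864 + N(18*5, -655)/326524 = -32851/237864 + (2*(-655)*(-1910 + 18*5))/326524 = -32851*1/237864 + (2*(-655)*(-1910 + 90))*(1/326524) = -32851/237864 + (2*(-655)*(-1820))*(1/326524) = -32851/237864 + 2384200*(1/326524) = -32851/237864 + 596050/81631 = 12645197929/1765188744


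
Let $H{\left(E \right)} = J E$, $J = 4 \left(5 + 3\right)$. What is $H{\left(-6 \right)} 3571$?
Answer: $-685632$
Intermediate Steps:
$J = 32$ ($J = 4 \cdot 8 = 32$)
$H{\left(E \right)} = 32 E$
$H{\left(-6 \right)} 3571 = 32 \left(-6\right) 3571 = \left(-192\right) 3571 = -685632$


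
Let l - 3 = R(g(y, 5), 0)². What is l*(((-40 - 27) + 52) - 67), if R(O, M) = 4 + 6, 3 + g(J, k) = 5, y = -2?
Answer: -8446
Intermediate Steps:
g(J, k) = 2 (g(J, k) = -3 + 5 = 2)
R(O, M) = 10
l = 103 (l = 3 + 10² = 3 + 100 = 103)
l*(((-40 - 27) + 52) - 67) = 103*(((-40 - 27) + 52) - 67) = 103*((-67 + 52) - 67) = 103*(-15 - 67) = 103*(-82) = -8446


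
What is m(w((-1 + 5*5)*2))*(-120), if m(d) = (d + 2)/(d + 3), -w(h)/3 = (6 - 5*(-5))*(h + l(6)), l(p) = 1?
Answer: -91100/759 ≈ -120.03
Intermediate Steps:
w(h) = -93 - 93*h (w(h) = -3*(6 - 5*(-5))*(h + 1) = -3*(6 + 25)*(1 + h) = -93*(1 + h) = -3*(31 + 31*h) = -93 - 93*h)
m(d) = (2 + d)/(3 + d)
m(w((-1 + 5*5)*2))*(-120) = ((2 + (-93 - 93*(-1 + 5*5)*2))/(3 + (-93 - 93*(-1 + 5*5)*2)))*(-120) = ((2 + (-93 - 93*(-1 + 25)*2))/(3 + (-93 - 93*(-1 + 25)*2)))*(-120) = ((2 + (-93 - 2232*2))/(3 + (-93 - 2232*2)))*(-120) = ((2 + (-93 - 93*48))/(3 + (-93 - 93*48)))*(-120) = ((2 + (-93 - 4464))/(3 + (-93 - 4464)))*(-120) = ((2 - 4557)/(3 - 4557))*(-120) = (-4555/(-4554))*(-120) = -1/4554*(-4555)*(-120) = (4555/4554)*(-120) = -91100/759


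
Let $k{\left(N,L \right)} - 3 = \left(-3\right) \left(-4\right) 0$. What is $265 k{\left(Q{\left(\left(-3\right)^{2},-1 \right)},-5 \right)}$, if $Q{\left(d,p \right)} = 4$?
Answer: $795$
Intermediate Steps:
$k{\left(N,L \right)} = 3$ ($k{\left(N,L \right)} = 3 + \left(-3\right) \left(-4\right) 0 = 3 + 12 \cdot 0 = 3 + 0 = 3$)
$265 k{\left(Q{\left(\left(-3\right)^{2},-1 \right)},-5 \right)} = 265 \cdot 3 = 795$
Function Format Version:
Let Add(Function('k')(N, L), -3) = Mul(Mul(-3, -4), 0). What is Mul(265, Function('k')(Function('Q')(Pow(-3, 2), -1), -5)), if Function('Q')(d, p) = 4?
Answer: 795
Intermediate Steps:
Function('k')(N, L) = 3 (Function('k')(N, L) = Add(3, Mul(Mul(-3, -4), 0)) = Add(3, Mul(12, 0)) = Add(3, 0) = 3)
Mul(265, Function('k')(Function('Q')(Pow(-3, 2), -1), -5)) = Mul(265, 3) = 795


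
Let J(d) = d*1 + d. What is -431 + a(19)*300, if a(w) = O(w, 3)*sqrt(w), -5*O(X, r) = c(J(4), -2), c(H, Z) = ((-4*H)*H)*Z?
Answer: -431 - 30720*sqrt(19) ≈ -1.3434e+5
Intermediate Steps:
J(d) = 2*d (J(d) = d + d = 2*d)
c(H, Z) = -4*Z*H**2 (c(H, Z) = (-4*H**2)*Z = -4*Z*H**2)
O(X, r) = -512/5 (O(X, r) = -(-4)*(-2)*(2*4)**2/5 = -(-4)*(-2)*8**2/5 = -(-4)*(-2)*64/5 = -1/5*512 = -512/5)
a(w) = -512*sqrt(w)/5
-431 + a(19)*300 = -431 - 512*sqrt(19)/5*300 = -431 - 30720*sqrt(19)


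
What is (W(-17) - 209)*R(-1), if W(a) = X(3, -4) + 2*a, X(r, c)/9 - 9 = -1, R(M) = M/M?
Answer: -171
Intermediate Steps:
R(M) = 1
X(r, c) = 72 (X(r, c) = 81 + 9*(-1) = 81 - 9 = 72)
W(a) = 72 + 2*a
(W(-17) - 209)*R(-1) = ((72 + 2*(-17)) - 209)*1 = ((72 - 34) - 209)*1 = (38 - 209)*1 = -171*1 = -171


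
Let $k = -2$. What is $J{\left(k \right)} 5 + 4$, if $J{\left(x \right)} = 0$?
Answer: $4$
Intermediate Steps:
$J{\left(k \right)} 5 + 4 = 0 \cdot 5 + 4 = 0 + 4 = 4$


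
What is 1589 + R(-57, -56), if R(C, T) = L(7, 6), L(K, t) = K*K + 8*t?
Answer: 1686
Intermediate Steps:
L(K, t) = K² + 8*t
R(C, T) = 97 (R(C, T) = 7² + 8*6 = 49 + 48 = 97)
1589 + R(-57, -56) = 1589 + 97 = 1686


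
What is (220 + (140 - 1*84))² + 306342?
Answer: 382518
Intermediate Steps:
(220 + (140 - 1*84))² + 306342 = (220 + (140 - 84))² + 306342 = (220 + 56)² + 306342 = 276² + 306342 = 76176 + 306342 = 382518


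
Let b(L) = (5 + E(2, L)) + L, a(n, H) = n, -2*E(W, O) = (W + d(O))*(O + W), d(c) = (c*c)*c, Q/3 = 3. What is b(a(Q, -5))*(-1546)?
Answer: 6194049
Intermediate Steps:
Q = 9 (Q = 3*3 = 9)
d(c) = c³ (d(c) = c²*c = c³)
E(W, O) = -(O + W)*(W + O³)/2 (E(W, O) = -(W + O³)*(O + W)/2 = -(O + W)*(W + O³)/2)
b(L) = 3 - L³ - L⁴/2 (b(L) = (5 + (-L⁴/2 - ½*2² - ½*L*2 - ½*2*L³)) + L = (5 + (-L⁴/2 - ½*4 - L - L³)) + L = (5 + (-L⁴/2 - 2 - L - L³)) + L = (5 + (-2 - L - L³ - L⁴/2)) + L = (3 - L - L³ - L⁴/2) + L = 3 - L³ - L⁴/2)
b(a(Q, -5))*(-1546) = (3 - 1*9³ - ½*9⁴)*(-1546) = (3 - 1*729 - ½*6561)*(-1546) = (3 - 729 - 6561/2)*(-1546) = -8013/2*(-1546) = 6194049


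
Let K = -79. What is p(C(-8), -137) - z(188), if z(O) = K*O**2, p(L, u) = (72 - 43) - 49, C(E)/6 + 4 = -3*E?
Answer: 2792156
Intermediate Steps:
C(E) = -24 - 18*E (C(E) = -24 + 6*(-3*E) = -24 - 18*E)
p(L, u) = -20 (p(L, u) = 29 - 49 = -20)
z(O) = -79*O**2
p(C(-8), -137) - z(188) = -20 - (-79)*188**2 = -20 - (-79)*35344 = -20 - 1*(-2792176) = -20 + 2792176 = 2792156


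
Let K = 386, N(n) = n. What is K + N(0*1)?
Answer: 386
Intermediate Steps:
K + N(0*1) = 386 + 0*1 = 386 + 0 = 386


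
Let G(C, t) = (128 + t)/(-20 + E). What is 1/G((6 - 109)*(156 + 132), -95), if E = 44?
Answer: 8/11 ≈ 0.72727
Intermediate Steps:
G(C, t) = 16/3 + t/24 (G(C, t) = (128 + t)/(-20 + 44) = (128 + t)/24 = (128 + t)*(1/24) = 16/3 + t/24)
1/G((6 - 109)*(156 + 132), -95) = 1/(16/3 + (1/24)*(-95)) = 1/(16/3 - 95/24) = 1/(11/8) = 8/11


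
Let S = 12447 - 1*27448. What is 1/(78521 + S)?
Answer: 1/63520 ≈ 1.5743e-5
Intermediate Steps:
S = -15001 (S = 12447 - 27448 = -15001)
1/(78521 + S) = 1/(78521 - 15001) = 1/63520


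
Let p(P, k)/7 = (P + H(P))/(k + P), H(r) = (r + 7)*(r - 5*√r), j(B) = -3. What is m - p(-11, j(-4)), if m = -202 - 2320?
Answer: -5011/2 + 10*I*√11 ≈ -2505.5 + 33.166*I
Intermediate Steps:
H(r) = (7 + r)*(r - 5*√r)
p(P, k) = 7*(P² - 35*√P - 5*P^(3/2) + 8*P)/(P + k) (p(P, k) = 7*((P + (P² - 35*√P - 5*P^(3/2) + 7*P))/(k + P)) = 7*((P² - 35*√P - 5*P^(3/2) + 8*P)/(P + k)) = 7*(P² - 35*√P - 5*P^(3/2) + 8*P)/(P + k))
m = -2522
m - p(-11, j(-4)) = -2522 - 7*((-11)² - 35*I*√11 - (-55)*I*√11 + 8*(-11))/(-11 - 3) = -2522 - 7*(121 - 35*I*√11 - (-55)*I*√11 - 88)/(-14) = -2522 - 7*(-1)*(121 - 35*I*√11 + 55*I*√11 - 88)/14 = -2522 - 7*(-1)*(33 + 20*I*√11)/14 = -2522 - (-33/2 - 10*I*√11) = -2522 + (33/2 + 10*I*√11) = -5011/2 + 10*I*√11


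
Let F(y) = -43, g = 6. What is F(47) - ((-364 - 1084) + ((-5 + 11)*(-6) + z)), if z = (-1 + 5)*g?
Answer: 1417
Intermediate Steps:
z = 24 (z = (-1 + 5)*6 = 4*6 = 24)
F(47) - ((-364 - 1084) + ((-5 + 11)*(-6) + z)) = -43 - ((-364 - 1084) + ((-5 + 11)*(-6) + 24)) = -43 - (-1448 + (6*(-6) + 24)) = -43 - (-1448 + (-36 + 24)) = -43 - (-1448 - 12) = -43 - 1*(-1460) = -43 + 1460 = 1417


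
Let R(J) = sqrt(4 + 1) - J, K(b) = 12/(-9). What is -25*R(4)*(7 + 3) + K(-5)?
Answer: 2996/3 - 250*sqrt(5) ≈ 439.65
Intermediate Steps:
K(b) = -4/3 (K(b) = 12*(-1/9) = -4/3)
R(J) = sqrt(5) - J
-25*R(4)*(7 + 3) + K(-5) = -25*(sqrt(5) - 1*4)*(7 + 3) - 4/3 = -25*(sqrt(5) - 4)*10 - 4/3 = -25*(-4 + sqrt(5))*10 - 4/3 = -25*(-40 + 10*sqrt(5)) - 4/3 = (1000 - 250*sqrt(5)) - 4/3 = 2996/3 - 250*sqrt(5)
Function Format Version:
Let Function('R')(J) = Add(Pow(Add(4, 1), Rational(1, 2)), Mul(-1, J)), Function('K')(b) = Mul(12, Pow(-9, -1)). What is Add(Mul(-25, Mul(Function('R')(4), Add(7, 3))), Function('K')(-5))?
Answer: Add(Rational(2996, 3), Mul(-250, Pow(5, Rational(1, 2)))) ≈ 439.65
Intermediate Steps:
Function('K')(b) = Rational(-4, 3) (Function('K')(b) = Mul(12, Rational(-1, 9)) = Rational(-4, 3))
Function('R')(J) = Add(Pow(5, Rational(1, 2)), Mul(-1, J))
Add(Mul(-25, Mul(Function('R')(4), Add(7, 3))), Function('K')(-5)) = Add(Mul(-25, Mul(Add(Pow(5, Rational(1, 2)), Mul(-1, 4)), Add(7, 3))), Rational(-4, 3)) = Add(Mul(-25, Mul(Add(Pow(5, Rational(1, 2)), -4), 10)), Rational(-4, 3)) = Add(Mul(-25, Mul(Add(-4, Pow(5, Rational(1, 2))), 10)), Rational(-4, 3)) = Add(Mul(-25, Add(-40, Mul(10, Pow(5, Rational(1, 2))))), Rational(-4, 3)) = Add(Add(1000, Mul(-250, Pow(5, Rational(1, 2)))), Rational(-4, 3)) = Add(Rational(2996, 3), Mul(-250, Pow(5, Rational(1, 2))))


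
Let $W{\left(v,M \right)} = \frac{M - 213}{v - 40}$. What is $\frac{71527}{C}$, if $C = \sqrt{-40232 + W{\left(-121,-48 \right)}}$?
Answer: $- \frac{71527 i \sqrt{1042811651}}{6477091} \approx - 356.61 i$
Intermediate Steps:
$W{\left(v,M \right)} = \frac{-213 + M}{-40 + v}$
$C = \frac{i \sqrt{1042811651}}{161}$ ($C = \sqrt{-40232 + \frac{-213 - 48}{-40 - 121}} = \sqrt{-40232 + \frac{1}{-161} \left(-261\right)} = \sqrt{-40232 - - \frac{261}{161}} = \sqrt{-40232 + \frac{261}{161}} = \sqrt{- \frac{6477091}{161}} = \frac{i \sqrt{1042811651}}{161} \approx 200.58 i$)
$\frac{71527}{C} = \frac{71527}{\frac{1}{161} i \sqrt{1042811651}} = 71527 \left(- \frac{i \sqrt{1042811651}}{6477091}\right) = - \frac{71527 i \sqrt{1042811651}}{6477091}$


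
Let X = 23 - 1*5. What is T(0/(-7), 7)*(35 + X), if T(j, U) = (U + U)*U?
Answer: 5194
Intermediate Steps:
T(j, U) = 2*U² (T(j, U) = (2*U)*U = 2*U²)
X = 18 (X = 23 - 5 = 18)
T(0/(-7), 7)*(35 + X) = (2*7²)*(35 + 18) = (2*49)*53 = 98*53 = 5194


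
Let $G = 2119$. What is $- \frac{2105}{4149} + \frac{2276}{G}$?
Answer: $\frac{4982629}{8791731} \approx 0.56674$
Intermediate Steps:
$- \frac{2105}{4149} + \frac{2276}{G} = - \frac{2105}{4149} + \frac{2276}{2119} = \frac{4982629}{8791731}$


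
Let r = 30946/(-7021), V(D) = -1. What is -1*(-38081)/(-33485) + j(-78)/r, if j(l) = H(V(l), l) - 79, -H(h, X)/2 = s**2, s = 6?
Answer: 34321371309/1036226810 ≈ 33.121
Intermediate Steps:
H(h, X) = -72 (H(h, X) = -2*6**2 = -2*36 = -72)
r = -30946/7021 (r = 30946*(-1/7021) = -30946/7021 ≈ -4.4076)
j(l) = -151 (j(l) = -72 - 79 = -151)
-1*(-38081)/(-33485) + j(-78)/r = -1*(-38081)/(-33485) - 151/(-30946/7021) = 38081*(-1/33485) - 151*(-7021/30946) = -38081/33485 + 1060171/30946 = 34321371309/1036226810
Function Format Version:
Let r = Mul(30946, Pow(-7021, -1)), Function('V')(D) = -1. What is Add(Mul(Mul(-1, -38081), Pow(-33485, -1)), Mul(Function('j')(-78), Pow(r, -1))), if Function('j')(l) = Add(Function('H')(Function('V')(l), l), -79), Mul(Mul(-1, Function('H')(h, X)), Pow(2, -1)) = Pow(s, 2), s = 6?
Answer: Rational(34321371309, 1036226810) ≈ 33.121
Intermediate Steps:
Function('H')(h, X) = -72 (Function('H')(h, X) = Mul(-2, Pow(6, 2)) = Mul(-2, 36) = -72)
r = Rational(-30946, 7021) (r = Mul(30946, Rational(-1, 7021)) = Rational(-30946, 7021) ≈ -4.4076)
Function('j')(l) = -151 (Function('j')(l) = Add(-72, -79) = -151)
Add(Mul(Mul(-1, -38081), Pow(-33485, -1)), Mul(Function('j')(-78), Pow(r, -1))) = Add(Mul(Mul(-1, -38081), Pow(-33485, -1)), Mul(-151, Pow(Rational(-30946, 7021), -1))) = Add(Mul(38081, Rational(-1, 33485)), Mul(-151, Rational(-7021, 30946))) = Add(Rational(-38081, 33485), Rational(1060171, 30946)) = Rational(34321371309, 1036226810)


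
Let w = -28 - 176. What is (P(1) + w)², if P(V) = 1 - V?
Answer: 41616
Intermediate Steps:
w = -204
(P(1) + w)² = ((1 - 1*1) - 204)² = ((1 - 1) - 204)² = (0 - 204)² = (-204)² = 41616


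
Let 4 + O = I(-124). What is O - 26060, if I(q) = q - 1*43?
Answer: -26231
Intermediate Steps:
I(q) = -43 + q (I(q) = q - 43 = -43 + q)
O = -171 (O = -4 + (-43 - 124) = -4 - 167 = -171)
O - 26060 = -171 - 26060 = -26231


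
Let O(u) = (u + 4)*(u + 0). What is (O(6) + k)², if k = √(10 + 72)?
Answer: (60 + √82)² ≈ 4768.6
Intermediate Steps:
O(u) = u*(4 + u) (O(u) = (4 + u)*u = u*(4 + u))
k = √82 ≈ 9.0554
(O(6) + k)² = (6*(4 + 6) + √82)² = (6*10 + √82)² = (60 + √82)²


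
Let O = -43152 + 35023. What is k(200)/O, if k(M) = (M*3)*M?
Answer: -120000/8129 ≈ -14.762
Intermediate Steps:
O = -8129
k(M) = 3*M² (k(M) = (3*M)*M = 3*M²)
k(200)/O = (3*200²)/(-8129) = (3*40000)*(-1/8129) = 120000*(-1/8129) = -120000/8129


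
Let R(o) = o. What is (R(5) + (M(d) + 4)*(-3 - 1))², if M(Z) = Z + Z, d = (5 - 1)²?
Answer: 19321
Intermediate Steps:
d = 16 (d = 4² = 16)
M(Z) = 2*Z
(R(5) + (M(d) + 4)*(-3 - 1))² = (5 + (2*16 + 4)*(-3 - 1))² = (5 + (32 + 4)*(-4))² = (5 + 36*(-4))² = (5 - 144)² = (-139)² = 19321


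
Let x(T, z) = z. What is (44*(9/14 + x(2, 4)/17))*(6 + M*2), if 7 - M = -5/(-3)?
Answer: 229900/357 ≈ 643.98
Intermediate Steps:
M = 16/3 (M = 7 - (-5)/(-3) = 7 - (-5)*(-1)/3 = 7 - 1*5/3 = 7 - 5/3 = 16/3 ≈ 5.3333)
(44*(9/14 + x(2, 4)/17))*(6 + M*2) = (44*(9/14 + 4/17))*(6 + (16/3)*2) = (44*(9*(1/14) + 4*(1/17)))*(6 + 32/3) = (44*(9/14 + 4/17))*(50/3) = (44*(209/238))*(50/3) = (4598/119)*(50/3) = 229900/357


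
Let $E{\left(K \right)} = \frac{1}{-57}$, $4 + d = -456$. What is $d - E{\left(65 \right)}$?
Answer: $- \frac{26219}{57} \approx -459.98$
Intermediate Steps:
$d = -460$ ($d = -4 - 456 = -460$)
$E{\left(K \right)} = - \frac{1}{57}$
$d - E{\left(65 \right)} = -460 - - \frac{1}{57} = -460 + \frac{1}{57} = - \frac{26219}{57}$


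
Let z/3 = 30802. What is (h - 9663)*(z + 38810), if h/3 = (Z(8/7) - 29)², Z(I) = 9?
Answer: -1110481008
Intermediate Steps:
h = 1200 (h = 3*(9 - 29)² = 3*(-20)² = 3*400 = 1200)
z = 92406 (z = 3*30802 = 92406)
(h - 9663)*(z + 38810) = (1200 - 9663)*(92406 + 38810) = -8463*131216 = -1110481008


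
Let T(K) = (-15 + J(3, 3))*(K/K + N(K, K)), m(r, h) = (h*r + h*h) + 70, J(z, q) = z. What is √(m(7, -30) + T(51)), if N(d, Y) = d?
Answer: 2*√34 ≈ 11.662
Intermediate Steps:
m(r, h) = 70 + h² + h*r (m(r, h) = (h*r + h²) + 70 = (h² + h*r) + 70 = 70 + h² + h*r)
T(K) = -12 - 12*K (T(K) = (-15 + 3)*(K/K + K) = -12*(1 + K) = -12 - 12*K)
√(m(7, -30) + T(51)) = √((70 + (-30)² - 30*7) + (-12 - 12*51)) = √((70 + 900 - 210) + (-12 - 612)) = √(760 - 624) = √136 = 2*√34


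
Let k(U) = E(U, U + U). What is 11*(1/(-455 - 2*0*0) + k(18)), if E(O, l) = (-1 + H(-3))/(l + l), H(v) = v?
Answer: -5203/8190 ≈ -0.63529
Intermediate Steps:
E(O, l) = -2/l (E(O, l) = (-1 - 3)/(l + l) = -4*1/(2*l) = -2/l)
k(U) = -1/U (k(U) = -2/(U + U) = -2*1/(2*U) = -1/U)
11*(1/(-455 - 2*0*0) + k(18)) = 11*(1/(-455 - 2*0*0) - 1/18) = 11*(1/(-455 + 0*0) - 1*1/18) = 11*(1/(-455 + 0) - 1/18) = 11*(1/(-455) - 1/18) = 11*(-1/455 - 1/18) = 11*(-473/8190) = -5203/8190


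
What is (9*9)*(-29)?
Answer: -2349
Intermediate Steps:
(9*9)*(-29) = 81*(-29) = -2349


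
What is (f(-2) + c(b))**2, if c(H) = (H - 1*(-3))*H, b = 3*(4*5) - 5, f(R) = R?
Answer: 10163344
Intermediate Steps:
b = 55 (b = 3*20 - 5 = 60 - 5 = 55)
c(H) = H*(3 + H) (c(H) = (H + 3)*H = (3 + H)*H = H*(3 + H))
(f(-2) + c(b))**2 = (-2 + 55*(3 + 55))**2 = (-2 + 55*58)**2 = (-2 + 3190)**2 = 3188**2 = 10163344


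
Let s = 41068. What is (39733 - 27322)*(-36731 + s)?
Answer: 53826507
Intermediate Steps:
(39733 - 27322)*(-36731 + s) = (39733 - 27322)*(-36731 + 41068) = 12411*4337 = 53826507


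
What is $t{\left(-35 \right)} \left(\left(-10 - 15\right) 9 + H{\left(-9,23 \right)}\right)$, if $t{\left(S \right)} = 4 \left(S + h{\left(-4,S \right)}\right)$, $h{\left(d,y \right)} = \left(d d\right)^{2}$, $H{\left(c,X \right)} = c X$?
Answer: $-381888$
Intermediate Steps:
$H{\left(c,X \right)} = X c$
$h{\left(d,y \right)} = d^{4}$ ($h{\left(d,y \right)} = \left(d^{2}\right)^{2} = d^{4}$)
$t{\left(S \right)} = 1024 + 4 S$ ($t{\left(S \right)} = 4 \left(S + \left(-4\right)^{4}\right) = 4 \left(S + 256\right) = 4 \left(256 + S\right) = 1024 + 4 S$)
$t{\left(-35 \right)} \left(\left(-10 - 15\right) 9 + H{\left(-9,23 \right)}\right) = \left(1024 + 4 \left(-35\right)\right) \left(\left(-10 - 15\right) 9 + 23 \left(-9\right)\right) = \left(1024 - 140\right) \left(\left(-25\right) 9 - 207\right) = 884 \left(-225 - 207\right) = 884 \left(-432\right) = -381888$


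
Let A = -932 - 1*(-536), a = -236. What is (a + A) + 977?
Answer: 345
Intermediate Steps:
A = -396 (A = -932 + 536 = -396)
(a + A) + 977 = (-236 - 396) + 977 = -632 + 977 = 345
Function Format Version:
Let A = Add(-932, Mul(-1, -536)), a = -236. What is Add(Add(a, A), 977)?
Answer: 345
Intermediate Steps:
A = -396 (A = Add(-932, 536) = -396)
Add(Add(a, A), 977) = Add(Add(-236, -396), 977) = Add(-632, 977) = 345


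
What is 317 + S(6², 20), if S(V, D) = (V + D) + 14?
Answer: 387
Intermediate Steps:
S(V, D) = 14 + D + V (S(V, D) = (D + V) + 14 = 14 + D + V)
317 + S(6², 20) = 317 + (14 + 20 + 6²) = 317 + (14 + 20 + 36) = 317 + 70 = 387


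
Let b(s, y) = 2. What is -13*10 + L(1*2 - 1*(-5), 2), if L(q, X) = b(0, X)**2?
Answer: -126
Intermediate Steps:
L(q, X) = 4 (L(q, X) = 2**2 = 4)
-13*10 + L(1*2 - 1*(-5), 2) = -13*10 + 4 = -130 + 4 = -126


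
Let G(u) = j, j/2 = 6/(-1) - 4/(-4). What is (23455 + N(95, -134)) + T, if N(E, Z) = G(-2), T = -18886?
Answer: 4559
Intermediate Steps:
j = -10 (j = 2*(6/(-1) - 4/(-4)) = 2*(6*(-1) - 4*(-¼)) = 2*(-6 + 1) = 2*(-5) = -10)
G(u) = -10
N(E, Z) = -10
(23455 + N(95, -134)) + T = (23455 - 10) - 18886 = 23445 - 18886 = 4559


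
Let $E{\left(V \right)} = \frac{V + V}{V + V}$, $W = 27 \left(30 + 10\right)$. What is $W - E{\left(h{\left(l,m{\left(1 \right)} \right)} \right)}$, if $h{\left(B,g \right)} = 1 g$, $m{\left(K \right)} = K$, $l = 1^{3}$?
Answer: $1079$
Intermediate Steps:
$l = 1$
$h{\left(B,g \right)} = g$
$W = 1080$ ($W = 27 \cdot 40 = 1080$)
$E{\left(V \right)} = 1$ ($E{\left(V \right)} = \frac{2 V}{2 V} = 2 V \frac{1}{2 V} = 1$)
$W - E{\left(h{\left(l,m{\left(1 \right)} \right)} \right)} = 1080 - 1 = 1079$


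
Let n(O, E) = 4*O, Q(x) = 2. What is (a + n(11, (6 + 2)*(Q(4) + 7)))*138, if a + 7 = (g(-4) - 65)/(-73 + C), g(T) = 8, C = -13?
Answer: 223491/43 ≈ 5197.5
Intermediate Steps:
a = -545/86 (a = -7 + (8 - 65)/(-73 - 13) = -7 - 57/(-86) = -7 - 57*(-1/86) = -7 + 57/86 = -545/86 ≈ -6.3372)
(a + n(11, (6 + 2)*(Q(4) + 7)))*138 = (-545/86 + 4*11)*138 = (-545/86 + 44)*138 = (3239/86)*138 = 223491/43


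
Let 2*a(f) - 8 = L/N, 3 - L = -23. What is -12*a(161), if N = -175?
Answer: -8244/175 ≈ -47.109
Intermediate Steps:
L = 26 (L = 3 - 1*(-23) = 3 + 23 = 26)
a(f) = 687/175 (a(f) = 4 + (26/(-175))/2 = 4 + (26*(-1/175))/2 = 4 + (1/2)*(-26/175) = 4 - 13/175 = 687/175)
-12*a(161) = -12*687/175 = -8244/175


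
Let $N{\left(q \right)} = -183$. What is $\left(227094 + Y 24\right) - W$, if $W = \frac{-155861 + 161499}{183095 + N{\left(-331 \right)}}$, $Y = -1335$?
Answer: $\frac{17838855805}{91456} \approx 1.9505 \cdot 10^{5}$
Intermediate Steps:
$W = \frac{2819}{91456}$ ($W = \frac{-155861 + 161499}{183095 - 183} = \frac{5638}{182912} = 5638 \cdot \frac{1}{182912} = \frac{2819}{91456} \approx 0.030824$)
$\left(227094 + Y 24\right) - W = \left(227094 - 32040\right) - \frac{2819}{91456} = 195054 - \frac{2819}{91456} = \frac{17838855805}{91456}$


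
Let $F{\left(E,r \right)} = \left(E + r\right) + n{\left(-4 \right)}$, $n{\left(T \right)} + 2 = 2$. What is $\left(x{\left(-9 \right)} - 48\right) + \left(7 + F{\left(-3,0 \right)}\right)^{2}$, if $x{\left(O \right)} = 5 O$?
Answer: $-77$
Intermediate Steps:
$n{\left(T \right)} = 0$ ($n{\left(T \right)} = -2 + 2 = 0$)
$F{\left(E,r \right)} = E + r$ ($F{\left(E,r \right)} = \left(E + r\right) + 0 = E + r$)
$\left(x{\left(-9 \right)} - 48\right) + \left(7 + F{\left(-3,0 \right)}\right)^{2} = \left(5 \left(-9\right) - 48\right) + \left(7 + \left(-3 + 0\right)\right)^{2} = \left(-45 - 48\right) + \left(7 - 3\right)^{2} = -93 + 4^{2} = -93 + 16 = -77$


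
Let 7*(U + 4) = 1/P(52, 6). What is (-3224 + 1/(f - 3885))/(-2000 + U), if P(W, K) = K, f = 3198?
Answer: 31008446/19274243 ≈ 1.6088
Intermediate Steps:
U = -167/42 (U = -4 + (⅐)/6 = -4 + (⅐)*(⅙) = -4 + 1/42 = -167/42 ≈ -3.9762)
(-3224 + 1/(f - 3885))/(-2000 + U) = (-3224 + 1/(3198 - 3885))/(-2000 - 167/42) = (-3224 + 1/(-687))/(-84167/42) = (-3224 - 1/687)*(-42/84167) = -2214889/687*(-42/84167) = 31008446/19274243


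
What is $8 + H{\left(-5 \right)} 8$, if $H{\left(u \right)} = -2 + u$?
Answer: $-48$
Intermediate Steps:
$8 + H{\left(-5 \right)} 8 = 8 + \left(-2 - 5\right) 8 = 8 - 56 = -48$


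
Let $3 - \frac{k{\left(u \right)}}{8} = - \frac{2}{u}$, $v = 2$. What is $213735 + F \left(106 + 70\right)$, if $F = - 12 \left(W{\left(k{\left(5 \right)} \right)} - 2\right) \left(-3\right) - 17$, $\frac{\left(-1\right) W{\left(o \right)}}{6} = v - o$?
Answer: $\frac{5780371}{5} \approx 1.1561 \cdot 10^{6}$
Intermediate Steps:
$k{\left(u \right)} = 24 + \frac{16}{u}$ ($k{\left(u \right)} = 24 - 8 \left(- \frac{2}{u}\right) = 24 + \frac{16}{u}$)
$W{\left(o \right)} = -12 + 6 o$ ($W{\left(o \right)} = - 6 \left(2 - o\right) = -12 + 6 o$)
$F = \frac{26771}{5}$ ($F = - 12 \left(\left(-12 + 6 \left(24 + \frac{16}{5}\right)\right) - 2\right) \left(-3\right) - 17 = - 12 \left(\left(-12 + 6 \cdot \frac{136}{5}\right) - 2\right) \left(-3\right) - 17 = - 12 \left(\left(-12 + \frac{816}{5}\right) - 2\right) \left(-3\right) - 17 = - 12 \left(\frac{756}{5} - 2\right) \left(-3\right) - 17 = - 12 \cdot \frac{746}{5} \left(-3\right) - 17 = \left(-12\right) \left(- \frac{2238}{5}\right) - 17 = \frac{26856}{5} - 17 = \frac{26771}{5} \approx 5354.2$)
$213735 + F \left(106 + 70\right) = 213735 + \frac{26771 \left(106 + 70\right)}{5} = 213735 + \frac{26771}{5} \cdot 176 = 213735 + \frac{4711696}{5} = \frac{5780371}{5}$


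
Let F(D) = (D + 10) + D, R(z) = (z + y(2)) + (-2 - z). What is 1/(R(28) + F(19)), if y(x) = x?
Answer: 1/48 ≈ 0.020833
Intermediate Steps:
R(z) = 0 (R(z) = (z + 2) + (-2 - z) = (2 + z) + (-2 - z) = 0)
F(D) = 10 + 2*D (F(D) = (10 + D) + D = 10 + 2*D)
1/(R(28) + F(19)) = 1/(0 + (10 + 2*19)) = 1/(0 + (10 + 38)) = 1/(0 + 48) = 1/48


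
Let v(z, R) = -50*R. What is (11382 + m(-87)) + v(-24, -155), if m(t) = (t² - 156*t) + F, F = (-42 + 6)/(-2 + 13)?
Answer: 442967/11 ≈ 40270.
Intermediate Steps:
F = -36/11 ≈ -3.2727
m(t) = -36/11 + t² - 156*t (m(t) = (t² - 156*t) - 36/11 = -36/11 + t² - 156*t)
(11382 + m(-87)) + v(-24, -155) = (11382 + (-36/11 + (-87)² - 156*(-87))) - 50*(-155) = (11382 + (-36/11 + 7569 + 13572)) + 7750 = (11382 + 232515/11) + 7750 = 357717/11 + 7750 = 442967/11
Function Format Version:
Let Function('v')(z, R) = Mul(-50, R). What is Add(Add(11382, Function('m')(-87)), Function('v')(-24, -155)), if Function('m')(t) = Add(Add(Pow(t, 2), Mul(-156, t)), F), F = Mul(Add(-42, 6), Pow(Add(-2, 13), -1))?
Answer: Rational(442967, 11) ≈ 40270.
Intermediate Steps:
F = Rational(-36, 11) (F = Mul(-36, Pow(11, -1)) = Mul(-36, Rational(1, 11)) = Rational(-36, 11) ≈ -3.2727)
Function('m')(t) = Add(Rational(-36, 11), Pow(t, 2), Mul(-156, t)) (Function('m')(t) = Add(Add(Pow(t, 2), Mul(-156, t)), Rational(-36, 11)) = Add(Rational(-36, 11), Pow(t, 2), Mul(-156, t)))
Add(Add(11382, Function('m')(-87)), Function('v')(-24, -155)) = Add(Add(11382, Add(Rational(-36, 11), Pow(-87, 2), Mul(-156, -87))), Mul(-50, -155)) = Add(Add(11382, Add(Rational(-36, 11), 7569, 13572)), 7750) = Add(Add(11382, Rational(232515, 11)), 7750) = Add(Rational(357717, 11), 7750) = Rational(442967, 11)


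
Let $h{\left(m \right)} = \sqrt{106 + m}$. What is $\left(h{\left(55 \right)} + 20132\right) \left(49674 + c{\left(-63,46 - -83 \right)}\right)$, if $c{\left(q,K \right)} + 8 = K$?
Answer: $1002472940 + 49795 \sqrt{161} \approx 1.0031 \cdot 10^{9}$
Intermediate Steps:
$c{\left(q,K \right)} = -8 + K$
$\left(h{\left(55 \right)} + 20132\right) \left(49674 + c{\left(-63,46 - -83 \right)}\right) = \left(\sqrt{106 + 55} + 20132\right) \left(49674 + \left(-8 + \left(46 - -83\right)\right)\right) = \left(\sqrt{161} + 20132\right) \left(49674 + \left(-8 + \left(46 + 83\right)\right)\right) = \left(20132 + \sqrt{161}\right) \left(49674 + \left(-8 + 129\right)\right) = \left(20132 + \sqrt{161}\right) \left(49674 + 121\right) = \left(20132 + \sqrt{161}\right) 49795 = 1002472940 + 49795 \sqrt{161}$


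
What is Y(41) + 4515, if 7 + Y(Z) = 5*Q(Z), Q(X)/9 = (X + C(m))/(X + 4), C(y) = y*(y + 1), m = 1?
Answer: 4551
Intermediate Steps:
C(y) = y*(1 + y)
Q(X) = 9*(2 + X)/(4 + X) (Q(X) = 9*((X + 1*(1 + 1))/(X + 4)) = 9*((X + 1*2)/(4 + X)) = 9*((X + 2)/(4 + X)) = 9*((2 + X)/(4 + X)) = 9*(2 + X)/(4 + X))
Y(Z) = -7 + 45*(2 + Z)/(4 + Z) (Y(Z) = -7 + 5*(9*(2 + Z)/(4 + Z)) = -7 + 45*(2 + Z)/(4 + Z))
Y(41) + 4515 = 2*(31 + 19*41)/(4 + 41) + 4515 = 2*(31 + 779)/45 + 4515 = 2*(1/45)*810 + 4515 = 36 + 4515 = 4551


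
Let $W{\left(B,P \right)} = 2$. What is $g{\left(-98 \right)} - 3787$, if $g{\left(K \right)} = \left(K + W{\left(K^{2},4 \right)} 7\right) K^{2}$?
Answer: $-810523$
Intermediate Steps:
$g{\left(K \right)} = K^{2} \left(14 + K\right)$ ($g{\left(K \right)} = \left(K + 2 \cdot 7\right) K^{2} = \left(K + 14\right) K^{2} = \left(14 + K\right) K^{2} = K^{2} \left(14 + K\right)$)
$g{\left(-98 \right)} - 3787 = \left(-98\right)^{2} \left(14 - 98\right) - 3787 = 9604 \left(-84\right) - 3787 = -806736 - 3787 = -810523$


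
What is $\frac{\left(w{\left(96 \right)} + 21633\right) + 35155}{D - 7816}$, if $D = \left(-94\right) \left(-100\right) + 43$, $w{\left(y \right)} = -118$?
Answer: $\frac{56670}{1627} \approx 34.831$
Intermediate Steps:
$D = 9443$ ($D = 9400 + 43 = 9443$)
$\frac{\left(w{\left(96 \right)} + 21633\right) + 35155}{D - 7816} = \frac{\left(-118 + 21633\right) + 35155}{9443 - 7816} = \frac{21515 + 35155}{1627} = 56670 \cdot \frac{1}{1627} = \frac{56670}{1627}$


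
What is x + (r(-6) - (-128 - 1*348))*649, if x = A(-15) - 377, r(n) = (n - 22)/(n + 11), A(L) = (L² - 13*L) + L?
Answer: 1526588/5 ≈ 3.0532e+5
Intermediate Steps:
A(L) = L² - 12*L
r(n) = (-22 + n)/(11 + n)
x = 28 (x = -15*(-12 - 15) - 377 = -15*(-27) - 377 = 405 - 377 = 28)
x + (r(-6) - (-128 - 1*348))*649 = 28 + ((-22 - 6)/(11 - 6) - (-128 - 1*348))*649 = 28 + (-28/5 - (-128 - 348))*649 = 28 + ((⅕)*(-28) - 1*(-476))*649 = 28 + (-28/5 + 476)*649 = 28 + (2352/5)*649 = 28 + 1526448/5 = 1526588/5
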